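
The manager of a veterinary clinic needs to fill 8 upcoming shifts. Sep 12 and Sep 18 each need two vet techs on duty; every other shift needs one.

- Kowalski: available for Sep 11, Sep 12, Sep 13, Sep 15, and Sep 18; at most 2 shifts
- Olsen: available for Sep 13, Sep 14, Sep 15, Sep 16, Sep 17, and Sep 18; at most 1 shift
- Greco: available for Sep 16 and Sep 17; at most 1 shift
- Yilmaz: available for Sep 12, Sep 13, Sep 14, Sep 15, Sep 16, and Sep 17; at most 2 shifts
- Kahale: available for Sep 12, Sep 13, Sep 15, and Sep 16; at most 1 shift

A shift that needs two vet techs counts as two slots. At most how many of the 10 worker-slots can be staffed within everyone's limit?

Total capacity across all vet techs is 2+1+1+2+1 = 7, and 10 slots are needed, so at most 7 can be filled.
An assignment achieving 7: Sep 11→Kowalski, Sep 12→Yilmaz+Kahale, Sep 13→Yilmaz, Sep 14→Olsen, Sep 17→Greco, Sep 18→Kowalski.
Loads: Kowalski 2/2, Olsen 1/1, Greco 1/1, Yilmaz 2/2, Kahale 1/1.

7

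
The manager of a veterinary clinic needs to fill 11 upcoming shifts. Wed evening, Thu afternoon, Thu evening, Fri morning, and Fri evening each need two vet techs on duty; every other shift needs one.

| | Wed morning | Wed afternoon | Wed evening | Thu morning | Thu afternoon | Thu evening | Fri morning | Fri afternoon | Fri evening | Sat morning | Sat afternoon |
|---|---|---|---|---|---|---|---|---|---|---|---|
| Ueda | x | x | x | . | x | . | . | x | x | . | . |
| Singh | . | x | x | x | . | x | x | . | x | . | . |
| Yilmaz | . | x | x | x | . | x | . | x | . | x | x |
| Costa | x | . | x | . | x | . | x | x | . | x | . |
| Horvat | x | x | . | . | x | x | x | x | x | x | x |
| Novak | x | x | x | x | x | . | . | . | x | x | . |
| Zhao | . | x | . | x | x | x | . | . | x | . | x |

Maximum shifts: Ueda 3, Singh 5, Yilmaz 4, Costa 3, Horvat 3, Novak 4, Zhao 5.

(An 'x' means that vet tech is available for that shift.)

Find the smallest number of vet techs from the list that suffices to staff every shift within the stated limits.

16 slots to fill and no one can take more than 5, so at least ⌈16/5⌉ = 4 vet techs are needed.
Ueda, Singh, Costa, and Zhao alone can cover everything: Wed morning→Ueda, Wed afternoon→Zhao, Wed evening→Ueda+Singh, Thu morning→Singh, Thu afternoon→Costa+Zhao, Thu evening→Singh+Zhao, Fri morning→Singh+Costa, Fri afternoon→Ueda, Fri evening→Singh+Zhao, Sat morning→Costa, Sat afternoon→Zhao.

4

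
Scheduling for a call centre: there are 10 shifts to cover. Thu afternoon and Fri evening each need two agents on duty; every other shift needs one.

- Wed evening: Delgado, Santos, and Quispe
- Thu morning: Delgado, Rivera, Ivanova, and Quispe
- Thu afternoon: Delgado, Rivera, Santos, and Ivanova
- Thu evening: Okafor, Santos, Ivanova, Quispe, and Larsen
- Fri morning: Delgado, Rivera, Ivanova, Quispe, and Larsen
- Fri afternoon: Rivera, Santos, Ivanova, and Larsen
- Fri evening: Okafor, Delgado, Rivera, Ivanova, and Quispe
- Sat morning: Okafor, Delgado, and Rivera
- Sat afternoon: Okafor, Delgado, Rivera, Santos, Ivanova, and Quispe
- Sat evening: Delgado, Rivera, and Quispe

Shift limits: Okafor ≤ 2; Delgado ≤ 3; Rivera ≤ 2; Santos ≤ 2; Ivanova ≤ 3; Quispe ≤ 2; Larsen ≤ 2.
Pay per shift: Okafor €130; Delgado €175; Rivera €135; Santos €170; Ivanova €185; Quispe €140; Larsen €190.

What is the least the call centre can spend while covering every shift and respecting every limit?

Picking the cheapest available agent for each shift independently would cost €1640, but that ignores the shift limits.
An optimal schedule: Wed evening→Quispe, Thu morning→Rivera, Thu afternoon→Santos+Delgado, Thu evening→Okafor, Fri morning→Quispe, Fri afternoon→Santos, Fri evening→Delgado+Ivanova, Sat morning→Okafor, Sat afternoon→Delgado, Sat evening→Rivera.
Total: 140 + 135 + 170 + 175 + 130 + 140 + 170 + 175 + 185 + 130 + 175 + 135 = €1860.

€1860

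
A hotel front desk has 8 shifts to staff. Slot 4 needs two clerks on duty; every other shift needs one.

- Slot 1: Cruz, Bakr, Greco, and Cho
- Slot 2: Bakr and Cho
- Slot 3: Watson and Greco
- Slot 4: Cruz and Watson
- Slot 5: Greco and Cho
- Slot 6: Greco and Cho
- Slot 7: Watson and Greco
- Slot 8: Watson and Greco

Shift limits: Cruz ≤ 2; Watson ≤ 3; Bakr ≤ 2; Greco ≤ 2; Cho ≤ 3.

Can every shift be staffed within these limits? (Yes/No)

Yes

Slot 4 can only be covered by Cruz and Watson, so that assignment is forced.
One valid schedule: Slot 1→Cruz, Slot 2→Bakr, Slot 3→Watson, Slot 4→Cruz+Watson, Slot 5→Greco, Slot 6→Cho, Slot 7→Watson, Slot 8→Greco.
Loads: Cruz 2/2, Watson 3/3, Bakr 1/2, Greco 2/2, Cho 1/3 — all within limits.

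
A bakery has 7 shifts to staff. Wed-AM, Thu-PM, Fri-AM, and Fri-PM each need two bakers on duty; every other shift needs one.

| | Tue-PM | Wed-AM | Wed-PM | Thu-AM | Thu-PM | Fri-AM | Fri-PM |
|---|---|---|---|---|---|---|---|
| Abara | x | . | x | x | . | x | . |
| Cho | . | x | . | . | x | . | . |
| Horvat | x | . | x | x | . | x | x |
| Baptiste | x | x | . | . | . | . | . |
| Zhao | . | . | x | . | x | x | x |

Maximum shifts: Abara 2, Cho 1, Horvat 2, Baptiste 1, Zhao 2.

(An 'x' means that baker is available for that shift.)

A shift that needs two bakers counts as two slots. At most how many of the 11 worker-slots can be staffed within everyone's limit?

Total capacity across all bakers is 2+1+2+1+2 = 8, and 11 slots are needed, so at most 8 can be filled.
An assignment achieving 8: Tue-PM→Abara, Wed-AM→Cho+Baptiste, Wed-PM→Horvat, Thu-AM→Abara, Thu-PM→Zhao, Fri-PM→Horvat+Zhao.
Loads: Abara 2/2, Cho 1/1, Horvat 2/2, Baptiste 1/1, Zhao 2/2.

8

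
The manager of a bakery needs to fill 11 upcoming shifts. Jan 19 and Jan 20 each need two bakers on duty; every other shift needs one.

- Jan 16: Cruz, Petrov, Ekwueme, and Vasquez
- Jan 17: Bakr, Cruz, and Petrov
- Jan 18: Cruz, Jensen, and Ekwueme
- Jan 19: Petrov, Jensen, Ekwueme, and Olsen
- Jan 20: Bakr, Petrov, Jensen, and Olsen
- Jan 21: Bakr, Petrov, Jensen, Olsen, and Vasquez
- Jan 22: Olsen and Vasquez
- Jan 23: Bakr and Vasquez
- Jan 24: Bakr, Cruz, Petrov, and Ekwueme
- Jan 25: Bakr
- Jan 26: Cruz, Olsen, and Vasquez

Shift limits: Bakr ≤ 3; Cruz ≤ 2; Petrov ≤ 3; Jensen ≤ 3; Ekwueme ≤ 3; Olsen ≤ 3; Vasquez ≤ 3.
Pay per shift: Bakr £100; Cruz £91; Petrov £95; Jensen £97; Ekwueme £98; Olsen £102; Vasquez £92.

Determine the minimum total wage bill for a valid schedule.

£1232

Jan 25 can only be covered by Bakr, so that assignment is forced.
Picking the cheapest available baker for each shift independently would cost £1215, but that ignores the shift limits.
An optimal schedule: Jan 16→Petrov, Jan 17→Cruz, Jan 18→Cruz, Jan 19→Jensen+Ekwueme, Jan 20→Petrov+Jensen, Jan 21→Jensen, Jan 22→Vasquez, Jan 23→Vasquez, Jan 24→Petrov, Jan 25→Bakr, Jan 26→Vasquez.
Total: 95 + 91 + 91 + 97 + 98 + 95 + 97 + 97 + 92 + 92 + 95 + 100 + 92 = £1232.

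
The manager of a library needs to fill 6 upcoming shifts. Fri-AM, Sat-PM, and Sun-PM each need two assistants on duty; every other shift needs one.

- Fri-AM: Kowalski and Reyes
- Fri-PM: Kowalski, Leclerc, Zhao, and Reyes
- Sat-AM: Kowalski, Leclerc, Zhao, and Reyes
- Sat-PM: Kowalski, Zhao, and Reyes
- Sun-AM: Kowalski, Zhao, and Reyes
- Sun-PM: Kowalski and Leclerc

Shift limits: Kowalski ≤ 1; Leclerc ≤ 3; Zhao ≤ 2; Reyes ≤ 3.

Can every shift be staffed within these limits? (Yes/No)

Total capacity is 9 and 9 slots are needed, so capacity alone doesn't rule it out.
Shifts {Fri-AM, Sun-PM} need 4 worker-slots in total, but the assistants available for any of those shifts (Kowalski, Leclerc, and Reyes) can supply at most 3 among them. So no valid schedule exists.

No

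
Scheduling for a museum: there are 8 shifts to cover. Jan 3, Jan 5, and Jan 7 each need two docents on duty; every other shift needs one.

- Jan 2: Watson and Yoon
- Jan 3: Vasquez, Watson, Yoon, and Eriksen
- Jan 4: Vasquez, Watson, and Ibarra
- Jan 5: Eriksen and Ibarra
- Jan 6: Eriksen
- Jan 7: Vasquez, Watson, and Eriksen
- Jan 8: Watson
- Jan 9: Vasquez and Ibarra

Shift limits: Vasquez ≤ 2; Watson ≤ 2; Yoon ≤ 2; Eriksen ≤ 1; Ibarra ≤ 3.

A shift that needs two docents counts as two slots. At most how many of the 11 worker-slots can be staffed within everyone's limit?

Total capacity across all docents is 2+2+2+1+3 = 10, and 11 slots are needed, so at most 10 can be filled.
An assignment achieving 10: Jan 2→Yoon, Jan 3→Vasquez+Yoon, Jan 4→Ibarra, Jan 5→Ibarra, Jan 6→Eriksen, Jan 7→Vasquez+Watson, Jan 8→Watson, Jan 9→Ibarra.
Loads: Vasquez 2/2, Watson 2/2, Yoon 2/2, Eriksen 1/1, Ibarra 3/3.

10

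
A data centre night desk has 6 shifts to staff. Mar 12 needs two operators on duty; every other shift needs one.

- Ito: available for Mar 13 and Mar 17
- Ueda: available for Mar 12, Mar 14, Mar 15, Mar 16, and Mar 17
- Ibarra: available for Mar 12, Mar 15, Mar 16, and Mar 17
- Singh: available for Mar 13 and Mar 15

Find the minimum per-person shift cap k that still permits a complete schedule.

With 4 operators and 7 worker-slots to fill, someone must work at least ⌈7/4⌉ = 2 shifts, so k ≥ 2.
k = 2 works: Mar 12→Ueda+Ibarra, Mar 13→Ito, Mar 14→Ueda, Mar 15→Singh, Mar 16→Ibarra, Mar 17→Ito.
Loads: Ito 2, Ueda 2, Ibarra 2, Singh 1 — all ≤ 2.

2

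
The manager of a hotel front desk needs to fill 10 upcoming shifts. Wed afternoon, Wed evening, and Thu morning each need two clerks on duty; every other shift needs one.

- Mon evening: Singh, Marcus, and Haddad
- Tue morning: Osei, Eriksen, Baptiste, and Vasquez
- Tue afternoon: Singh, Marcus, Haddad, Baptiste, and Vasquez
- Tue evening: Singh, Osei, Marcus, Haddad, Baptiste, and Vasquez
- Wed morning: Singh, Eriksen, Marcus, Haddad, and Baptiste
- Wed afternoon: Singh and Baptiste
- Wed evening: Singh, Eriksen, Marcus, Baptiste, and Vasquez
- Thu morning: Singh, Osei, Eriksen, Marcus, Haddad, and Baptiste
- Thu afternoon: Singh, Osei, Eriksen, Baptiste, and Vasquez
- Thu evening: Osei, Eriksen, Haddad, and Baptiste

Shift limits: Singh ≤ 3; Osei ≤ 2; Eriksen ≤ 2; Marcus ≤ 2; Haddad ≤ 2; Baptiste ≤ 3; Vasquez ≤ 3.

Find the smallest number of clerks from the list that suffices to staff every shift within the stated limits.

5

13 slots to fill and no one can take more than 3, so at least ⌈13/3⌉ = 5 clerks are needed.
Singh, Osei, Eriksen, Baptiste, and Vasquez alone can cover everything: Mon evening→Singh, Tue morning→Osei, Tue afternoon→Singh, Tue evening→Vasquez, Wed morning→Eriksen, Wed afternoon→Singh+Baptiste, Wed evening→Baptiste+Vasquez, Thu morning→Eriksen+Baptiste, Thu afternoon→Vasquez, Thu evening→Osei.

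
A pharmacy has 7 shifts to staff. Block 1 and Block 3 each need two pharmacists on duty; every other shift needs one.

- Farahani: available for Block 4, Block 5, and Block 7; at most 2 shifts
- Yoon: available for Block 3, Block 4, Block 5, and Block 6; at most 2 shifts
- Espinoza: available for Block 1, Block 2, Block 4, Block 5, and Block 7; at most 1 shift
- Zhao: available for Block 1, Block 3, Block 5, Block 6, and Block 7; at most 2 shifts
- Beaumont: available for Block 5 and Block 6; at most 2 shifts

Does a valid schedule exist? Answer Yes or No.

No

Total capacity is 9 and 9 slots are needed, so capacity alone doesn't rule it out.
Shifts {Block 1, Block 2} need 3 worker-slots in total, but the pharmacists available for any of those shifts (Espinoza and Zhao) can supply at most 2 among them. So no valid schedule exists.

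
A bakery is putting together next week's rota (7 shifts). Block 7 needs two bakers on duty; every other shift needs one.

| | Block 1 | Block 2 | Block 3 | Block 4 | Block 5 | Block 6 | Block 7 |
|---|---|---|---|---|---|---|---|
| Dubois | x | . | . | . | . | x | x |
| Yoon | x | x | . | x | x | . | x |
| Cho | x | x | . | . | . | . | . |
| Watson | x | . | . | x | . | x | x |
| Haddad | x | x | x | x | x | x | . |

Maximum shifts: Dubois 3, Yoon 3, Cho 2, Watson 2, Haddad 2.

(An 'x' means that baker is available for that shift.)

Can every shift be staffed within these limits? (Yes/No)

Block 3 can only be covered by Haddad, so that assignment is forced.
One valid schedule: Block 1→Dubois, Block 2→Yoon, Block 3→Haddad, Block 4→Yoon, Block 5→Yoon, Block 6→Dubois, Block 7→Dubois+Watson.
Loads: Dubois 3/3, Yoon 3/3, Cho 0/2, Watson 1/2, Haddad 1/2 — all within limits.

Yes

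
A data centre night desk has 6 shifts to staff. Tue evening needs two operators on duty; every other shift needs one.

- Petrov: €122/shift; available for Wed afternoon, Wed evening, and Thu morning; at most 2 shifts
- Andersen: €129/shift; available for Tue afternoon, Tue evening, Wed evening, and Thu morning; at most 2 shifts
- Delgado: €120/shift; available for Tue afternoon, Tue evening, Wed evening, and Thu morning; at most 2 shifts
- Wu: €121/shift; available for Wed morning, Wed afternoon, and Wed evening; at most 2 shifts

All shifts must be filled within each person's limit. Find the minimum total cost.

Tue evening can only be covered by Andersen and Delgado, so that assignment is forced.
Wed morning can only be covered by Wu, so that assignment is forced.
Picking the cheapest available operator for each shift independently would cost €851, but that ignores the shift limits.
An optimal schedule: Tue afternoon→Delgado, Tue evening→Delgado+Andersen, Wed morning→Wu, Wed afternoon→Wu, Wed evening→Petrov, Thu morning→Petrov.
Total: 120 + 120 + 129 + 121 + 121 + 122 + 122 = €855.

€855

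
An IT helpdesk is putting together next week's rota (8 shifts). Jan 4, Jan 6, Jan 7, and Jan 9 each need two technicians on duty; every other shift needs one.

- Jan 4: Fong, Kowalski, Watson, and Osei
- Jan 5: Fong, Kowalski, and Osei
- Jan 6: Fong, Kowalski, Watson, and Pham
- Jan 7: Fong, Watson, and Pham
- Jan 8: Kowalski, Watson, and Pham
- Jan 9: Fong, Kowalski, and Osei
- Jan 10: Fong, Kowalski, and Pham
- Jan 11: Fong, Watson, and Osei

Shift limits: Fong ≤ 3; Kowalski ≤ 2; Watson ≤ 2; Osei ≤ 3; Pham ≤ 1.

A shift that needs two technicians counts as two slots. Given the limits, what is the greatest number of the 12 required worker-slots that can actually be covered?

Total capacity across all technicians is 3+2+2+3+1 = 11, and 12 slots are needed, so at most 11 can be filled.
An assignment achieving 11: Jan 4→Watson+Osei, Jan 5→Fong, Jan 6→Pham, Jan 7→Fong+Watson, Jan 8→Kowalski, Jan 9→Fong+Osei, Jan 10→Kowalski, Jan 11→Osei.
Loads: Fong 3/3, Kowalski 2/2, Watson 2/2, Osei 3/3, Pham 1/1.

11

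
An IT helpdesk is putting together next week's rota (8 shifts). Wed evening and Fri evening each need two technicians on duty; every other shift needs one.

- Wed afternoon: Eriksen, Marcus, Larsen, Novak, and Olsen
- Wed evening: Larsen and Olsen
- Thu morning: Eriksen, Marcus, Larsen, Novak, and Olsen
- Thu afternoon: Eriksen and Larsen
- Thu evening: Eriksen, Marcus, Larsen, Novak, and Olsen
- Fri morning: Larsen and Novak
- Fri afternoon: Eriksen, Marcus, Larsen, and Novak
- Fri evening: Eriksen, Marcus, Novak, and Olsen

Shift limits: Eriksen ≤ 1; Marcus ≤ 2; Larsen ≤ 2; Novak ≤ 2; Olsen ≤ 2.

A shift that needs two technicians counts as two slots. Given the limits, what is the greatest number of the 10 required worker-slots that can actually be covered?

Total capacity across all technicians is 1+2+2+2+2 = 9, and 10 slots are needed, so at most 9 can be filled.
An assignment achieving 9: Wed afternoon→Novak, Wed evening→Larsen+Olsen, Thu morning→Olsen, Thu afternoon→Eriksen, Fri morning→Larsen, Fri afternoon→Marcus, Fri evening→Marcus+Novak.
Loads: Eriksen 1/1, Marcus 2/2, Larsen 2/2, Novak 2/2, Olsen 2/2.

9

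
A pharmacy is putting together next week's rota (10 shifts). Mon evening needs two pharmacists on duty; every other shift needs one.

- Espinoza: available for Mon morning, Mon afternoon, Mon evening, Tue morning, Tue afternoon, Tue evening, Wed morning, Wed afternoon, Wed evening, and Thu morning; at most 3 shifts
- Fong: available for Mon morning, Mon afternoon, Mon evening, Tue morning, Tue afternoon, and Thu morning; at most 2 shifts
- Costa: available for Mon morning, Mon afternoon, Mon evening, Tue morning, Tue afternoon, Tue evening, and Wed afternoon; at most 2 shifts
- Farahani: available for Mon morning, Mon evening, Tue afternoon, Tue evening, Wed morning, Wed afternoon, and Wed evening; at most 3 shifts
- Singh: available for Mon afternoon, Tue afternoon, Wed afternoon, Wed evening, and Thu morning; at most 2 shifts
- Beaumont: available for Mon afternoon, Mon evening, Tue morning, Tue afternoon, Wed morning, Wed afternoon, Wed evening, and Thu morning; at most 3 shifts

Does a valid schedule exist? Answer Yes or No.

One valid schedule: Mon morning→Espinoza, Mon afternoon→Costa, Mon evening→Farahani+Beaumont, Tue morning→Fong, Tue afternoon→Farahani, Tue evening→Espinoza, Wed morning→Espinoza, Wed afternoon→Costa, Wed evening→Farahani, Thu morning→Fong.
Loads: Espinoza 3/3, Fong 2/2, Costa 2/2, Farahani 3/3, Singh 0/2, Beaumont 1/3 — all within limits.

Yes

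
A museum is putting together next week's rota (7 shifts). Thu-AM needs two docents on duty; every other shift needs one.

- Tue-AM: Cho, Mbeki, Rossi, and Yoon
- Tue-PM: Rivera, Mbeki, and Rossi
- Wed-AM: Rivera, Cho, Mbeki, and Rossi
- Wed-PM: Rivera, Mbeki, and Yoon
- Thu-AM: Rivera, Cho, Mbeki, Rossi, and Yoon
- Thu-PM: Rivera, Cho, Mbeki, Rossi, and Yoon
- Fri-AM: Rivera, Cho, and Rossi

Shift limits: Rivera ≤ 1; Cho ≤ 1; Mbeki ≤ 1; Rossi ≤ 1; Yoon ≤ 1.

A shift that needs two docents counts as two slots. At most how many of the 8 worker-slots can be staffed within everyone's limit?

5

Total capacity across all docents is 1+1+1+1+1 = 5, and 8 slots are needed, so at most 5 can be filled.
An assignment achieving 5: Tue-AM→Rossi, Tue-PM→Rivera, Wed-PM→Mbeki, Thu-AM→Yoon, Fri-AM→Cho.
Loads: Rivera 1/1, Cho 1/1, Mbeki 1/1, Rossi 1/1, Yoon 1/1.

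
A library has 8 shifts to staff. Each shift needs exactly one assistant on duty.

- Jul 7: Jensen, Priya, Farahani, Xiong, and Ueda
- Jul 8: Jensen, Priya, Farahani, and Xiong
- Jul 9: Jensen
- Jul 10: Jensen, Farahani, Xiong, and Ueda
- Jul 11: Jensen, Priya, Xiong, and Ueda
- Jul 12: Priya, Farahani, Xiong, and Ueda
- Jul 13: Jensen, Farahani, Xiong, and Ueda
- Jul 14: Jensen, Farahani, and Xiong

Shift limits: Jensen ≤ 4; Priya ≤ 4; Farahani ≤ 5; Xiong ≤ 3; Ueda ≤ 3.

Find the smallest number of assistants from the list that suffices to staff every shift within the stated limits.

8 slots to fill and no one can take more than 5, so at least ⌈8/5⌉ = 2 assistants are needed.
Jensen and Priya alone can cover everything: Jul 7→Priya, Jul 8→Priya, Jul 9→Jensen, Jul 10→Jensen, Jul 11→Priya, Jul 12→Priya, Jul 13→Jensen, Jul 14→Jensen.

2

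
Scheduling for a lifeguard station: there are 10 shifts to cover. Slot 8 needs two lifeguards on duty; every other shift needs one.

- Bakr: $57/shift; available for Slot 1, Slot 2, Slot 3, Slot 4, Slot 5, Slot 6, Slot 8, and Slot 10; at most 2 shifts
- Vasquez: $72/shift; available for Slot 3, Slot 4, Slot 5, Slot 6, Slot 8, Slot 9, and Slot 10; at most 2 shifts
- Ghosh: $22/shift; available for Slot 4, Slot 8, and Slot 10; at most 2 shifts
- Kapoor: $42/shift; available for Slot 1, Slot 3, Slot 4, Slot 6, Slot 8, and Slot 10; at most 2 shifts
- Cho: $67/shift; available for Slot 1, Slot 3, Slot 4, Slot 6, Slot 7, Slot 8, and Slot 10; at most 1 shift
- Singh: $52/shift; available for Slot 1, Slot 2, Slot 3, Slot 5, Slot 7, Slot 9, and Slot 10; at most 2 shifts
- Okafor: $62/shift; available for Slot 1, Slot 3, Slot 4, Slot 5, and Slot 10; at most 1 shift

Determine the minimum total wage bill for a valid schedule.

Picking the cheapest available lifeguard for each shift independently would cost $442, but that ignores the shift limits.
An optimal schedule: Slot 1→Kapoor, Slot 2→Singh, Slot 3→Bakr, Slot 4→Ghosh, Slot 5→Bakr, Slot 6→Kapoor, Slot 7→Singh, Slot 8→Ghosh+Cho, Slot 9→Vasquez, Slot 10→Okafor.
Total: 42 + 52 + 57 + 22 + 57 + 42 + 52 + 22 + 67 + 72 + 62 = $547.

$547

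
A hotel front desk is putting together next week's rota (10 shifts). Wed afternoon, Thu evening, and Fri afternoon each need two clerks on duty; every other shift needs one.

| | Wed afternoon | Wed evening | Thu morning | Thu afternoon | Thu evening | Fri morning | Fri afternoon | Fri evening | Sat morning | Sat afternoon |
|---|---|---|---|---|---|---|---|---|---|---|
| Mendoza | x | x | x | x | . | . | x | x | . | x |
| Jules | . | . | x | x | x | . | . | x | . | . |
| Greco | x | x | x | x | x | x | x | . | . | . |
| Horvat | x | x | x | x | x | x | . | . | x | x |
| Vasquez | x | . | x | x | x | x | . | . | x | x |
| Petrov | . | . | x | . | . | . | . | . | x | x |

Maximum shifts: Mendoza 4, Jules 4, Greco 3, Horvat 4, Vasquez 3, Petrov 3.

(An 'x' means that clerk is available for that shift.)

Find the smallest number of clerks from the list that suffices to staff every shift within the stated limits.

13 slots to fill and no one can take more than 4, so at least ⌈13/4⌉ = 4 clerks are needed.
Mendoza, Jules, Greco, and Horvat alone can cover everything: Wed afternoon→Mendoza+Greco, Wed evening→Horvat, Thu morning→Jules, Thu afternoon→Jules, Thu evening→Jules+Horvat, Fri morning→Greco, Fri afternoon→Mendoza+Greco, Fri evening→Mendoza, Sat morning→Horvat, Sat afternoon→Mendoza.

4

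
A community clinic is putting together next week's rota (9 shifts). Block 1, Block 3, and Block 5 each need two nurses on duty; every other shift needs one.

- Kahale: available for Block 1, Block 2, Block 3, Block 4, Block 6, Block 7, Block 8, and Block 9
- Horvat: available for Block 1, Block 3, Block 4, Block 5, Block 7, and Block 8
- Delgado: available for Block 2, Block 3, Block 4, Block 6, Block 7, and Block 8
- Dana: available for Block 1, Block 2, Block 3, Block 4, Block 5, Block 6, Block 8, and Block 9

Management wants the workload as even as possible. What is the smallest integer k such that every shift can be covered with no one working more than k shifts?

3

With 4 nurses and 12 worker-slots to fill, someone must work at least ⌈12/4⌉ = 3 shifts, so k ≥ 3.
k = 3 works: Block 1→Kahale+Horvat, Block 2→Kahale, Block 3→Delgado+Dana, Block 4→Delgado, Block 5→Horvat+Dana, Block 6→Delgado, Block 7→Horvat, Block 8→Dana, Block 9→Kahale.
Loads: Kahale 3, Horvat 3, Delgado 3, Dana 3 — all ≤ 3.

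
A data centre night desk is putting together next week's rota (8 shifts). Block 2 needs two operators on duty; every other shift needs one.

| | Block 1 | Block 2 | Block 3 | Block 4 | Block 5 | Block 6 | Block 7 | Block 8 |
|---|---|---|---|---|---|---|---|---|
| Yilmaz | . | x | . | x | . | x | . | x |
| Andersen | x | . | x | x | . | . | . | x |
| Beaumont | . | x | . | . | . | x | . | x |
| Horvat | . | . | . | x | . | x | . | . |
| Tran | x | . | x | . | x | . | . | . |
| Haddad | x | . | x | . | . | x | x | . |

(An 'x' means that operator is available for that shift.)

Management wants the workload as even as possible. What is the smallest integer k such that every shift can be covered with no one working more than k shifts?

2

With 6 operators and 9 worker-slots to fill, someone must work at least ⌈9/6⌉ = 2 shifts, so k ≥ 2.
k = 2 works: Block 1→Andersen, Block 2→Yilmaz+Beaumont, Block 3→Andersen, Block 4→Yilmaz, Block 5→Tran, Block 6→Horvat, Block 7→Haddad, Block 8→Beaumont.
Loads: Yilmaz 2, Andersen 2, Beaumont 2, Horvat 1, Tran 1, Haddad 1 — all ≤ 2.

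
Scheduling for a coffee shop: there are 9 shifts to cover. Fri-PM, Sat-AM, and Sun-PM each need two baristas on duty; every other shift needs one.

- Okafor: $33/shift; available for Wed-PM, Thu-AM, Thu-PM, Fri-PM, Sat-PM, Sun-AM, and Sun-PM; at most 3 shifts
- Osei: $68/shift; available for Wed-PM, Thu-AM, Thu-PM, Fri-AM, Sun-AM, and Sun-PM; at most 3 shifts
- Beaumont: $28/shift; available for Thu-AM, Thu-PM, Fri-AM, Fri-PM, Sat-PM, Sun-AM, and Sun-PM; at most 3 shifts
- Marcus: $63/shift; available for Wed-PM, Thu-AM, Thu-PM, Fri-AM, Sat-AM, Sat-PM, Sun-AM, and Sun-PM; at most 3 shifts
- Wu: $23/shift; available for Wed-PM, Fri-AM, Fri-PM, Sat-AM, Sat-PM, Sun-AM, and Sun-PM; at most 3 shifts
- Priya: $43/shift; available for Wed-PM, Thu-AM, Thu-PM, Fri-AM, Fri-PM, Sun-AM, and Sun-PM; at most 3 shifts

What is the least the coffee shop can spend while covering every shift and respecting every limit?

$401

Sat-AM can only be covered by Marcus and Wu, so that assignment is forced.
Picking the cheapest available barista for each shift independently would cost $336, but that ignores the shift limits.
An optimal schedule: Wed-PM→Wu, Thu-AM→Beaumont, Thu-PM→Beaumont, Fri-AM→Beaumont, Fri-PM→Okafor+Priya, Sat-AM→Wu+Marcus, Sat-PM→Wu, Sun-AM→Okafor, Sun-PM→Okafor+Priya.
Total: 23 + 28 + 28 + 28 + 33 + 43 + 23 + 63 + 23 + 33 + 33 + 43 = $401.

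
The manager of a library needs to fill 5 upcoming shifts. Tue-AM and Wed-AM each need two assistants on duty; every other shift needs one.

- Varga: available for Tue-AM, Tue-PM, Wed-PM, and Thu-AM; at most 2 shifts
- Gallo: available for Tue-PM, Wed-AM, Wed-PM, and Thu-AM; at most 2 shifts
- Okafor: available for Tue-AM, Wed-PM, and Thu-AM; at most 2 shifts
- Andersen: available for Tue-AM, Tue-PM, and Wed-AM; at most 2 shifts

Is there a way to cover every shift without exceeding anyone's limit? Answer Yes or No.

Wed-AM can only be covered by Gallo and Andersen, so that assignment is forced.
One valid schedule: Tue-AM→Varga+Okafor, Tue-PM→Varga, Wed-AM→Gallo+Andersen, Wed-PM→Gallo, Thu-AM→Okafor.
Loads: Varga 2/2, Gallo 2/2, Okafor 2/2, Andersen 1/2 — all within limits.

Yes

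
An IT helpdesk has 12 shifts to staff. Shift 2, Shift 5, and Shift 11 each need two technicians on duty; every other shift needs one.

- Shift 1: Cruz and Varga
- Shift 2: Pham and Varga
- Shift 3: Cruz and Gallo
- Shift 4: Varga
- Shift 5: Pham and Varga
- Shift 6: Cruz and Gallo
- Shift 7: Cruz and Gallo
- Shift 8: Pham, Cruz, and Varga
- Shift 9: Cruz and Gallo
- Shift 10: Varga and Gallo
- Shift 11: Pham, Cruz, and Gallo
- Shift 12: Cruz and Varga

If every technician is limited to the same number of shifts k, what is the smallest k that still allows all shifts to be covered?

4

With 4 technicians and 15 worker-slots to fill, someone must work at least ⌈15/4⌉ = 4 shifts, so k ≥ 4.
k = 4 works: Shift 1→Cruz, Shift 2→Pham+Varga, Shift 3→Cruz, Shift 4→Varga, Shift 5→Pham+Varga, Shift 6→Cruz, Shift 7→Cruz, Shift 8→Pham, Shift 9→Gallo, Shift 10→Gallo, Shift 11→Pham+Gallo, Shift 12→Varga.
Loads: Pham 4, Cruz 4, Varga 4, Gallo 3 — all ≤ 4.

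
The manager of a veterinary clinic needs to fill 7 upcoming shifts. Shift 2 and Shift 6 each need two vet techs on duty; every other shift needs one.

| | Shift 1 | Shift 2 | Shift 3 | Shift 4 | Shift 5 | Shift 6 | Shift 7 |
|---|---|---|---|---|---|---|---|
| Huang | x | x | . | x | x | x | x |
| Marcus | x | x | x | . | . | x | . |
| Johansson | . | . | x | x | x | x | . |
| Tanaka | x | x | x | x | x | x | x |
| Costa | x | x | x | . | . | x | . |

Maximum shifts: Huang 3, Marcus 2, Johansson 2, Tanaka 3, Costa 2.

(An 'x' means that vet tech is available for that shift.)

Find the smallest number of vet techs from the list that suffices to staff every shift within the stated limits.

4

9 slots to fill and no one can take more than 3, so at least ⌈9/3⌉ = 3 vet techs are needed.
Any 3 vet techs together have capacity at most 3+3+2 = 8 < 9 slots, so 3 can never suffice.
Huang, Marcus, Johansson, and Tanaka alone can cover everything: Shift 1→Huang, Shift 2→Huang+Marcus, Shift 3→Marcus, Shift 4→Johansson, Shift 5→Tanaka, Shift 6→Johansson+Tanaka, Shift 7→Huang.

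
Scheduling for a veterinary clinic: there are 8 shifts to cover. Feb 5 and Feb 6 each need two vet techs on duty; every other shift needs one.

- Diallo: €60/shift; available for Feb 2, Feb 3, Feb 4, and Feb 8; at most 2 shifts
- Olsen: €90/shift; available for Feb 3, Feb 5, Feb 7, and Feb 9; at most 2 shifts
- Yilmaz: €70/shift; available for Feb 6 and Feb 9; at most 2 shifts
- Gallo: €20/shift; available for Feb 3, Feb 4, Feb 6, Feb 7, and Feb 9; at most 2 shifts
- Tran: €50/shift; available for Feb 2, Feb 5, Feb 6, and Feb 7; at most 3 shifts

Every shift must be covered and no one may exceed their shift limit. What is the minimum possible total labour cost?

€540

Feb 5 can only be covered by Olsen and Tran, so that assignment is forced.
Feb 8 can only be covered by Diallo, so that assignment is forced.
Picking the cheapest available vet tech for each shift independently would cost €400, but that ignores the shift limits.
An optimal schedule: Feb 2→Tran, Feb 3→Diallo, Feb 4→Gallo, Feb 5→Tran+Olsen, Feb 6→Gallo+Yilmaz, Feb 7→Tran, Feb 8→Diallo, Feb 9→Yilmaz.
Total: 50 + 60 + 20 + 50 + 90 + 20 + 70 + 50 + 60 + 70 = €540.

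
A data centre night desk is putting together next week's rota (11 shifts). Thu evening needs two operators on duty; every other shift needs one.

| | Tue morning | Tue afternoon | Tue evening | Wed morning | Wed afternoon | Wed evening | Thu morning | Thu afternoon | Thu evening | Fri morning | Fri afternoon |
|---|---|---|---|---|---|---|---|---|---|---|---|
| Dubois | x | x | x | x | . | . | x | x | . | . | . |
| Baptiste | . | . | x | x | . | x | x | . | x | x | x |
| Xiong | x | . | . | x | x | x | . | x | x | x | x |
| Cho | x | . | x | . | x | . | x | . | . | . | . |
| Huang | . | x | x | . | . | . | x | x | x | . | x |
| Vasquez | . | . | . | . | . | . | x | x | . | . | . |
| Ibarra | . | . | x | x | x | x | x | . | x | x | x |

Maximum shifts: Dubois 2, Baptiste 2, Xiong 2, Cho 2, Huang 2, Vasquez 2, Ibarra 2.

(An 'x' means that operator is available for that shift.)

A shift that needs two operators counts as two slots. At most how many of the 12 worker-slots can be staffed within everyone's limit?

Total capacity across all operators is 2+2+2+2+2+2+2 = 14, and 12 slots are needed, so at most 12 can be filled.
An assignment achieving 12: Tue morning→Dubois, Tue afternoon→Dubois, Tue evening→Cho, Wed morning→Xiong, Wed afternoon→Xiong, Wed evening→Baptiste, Thu morning→Cho, Thu afternoon→Huang, Thu evening→Huang+Ibarra, Fri morning→Baptiste, Fri afternoon→Ibarra.
Loads: Dubois 2/2, Baptiste 2/2, Xiong 2/2, Cho 2/2, Huang 2/2, Vasquez 0/2, Ibarra 2/2.

12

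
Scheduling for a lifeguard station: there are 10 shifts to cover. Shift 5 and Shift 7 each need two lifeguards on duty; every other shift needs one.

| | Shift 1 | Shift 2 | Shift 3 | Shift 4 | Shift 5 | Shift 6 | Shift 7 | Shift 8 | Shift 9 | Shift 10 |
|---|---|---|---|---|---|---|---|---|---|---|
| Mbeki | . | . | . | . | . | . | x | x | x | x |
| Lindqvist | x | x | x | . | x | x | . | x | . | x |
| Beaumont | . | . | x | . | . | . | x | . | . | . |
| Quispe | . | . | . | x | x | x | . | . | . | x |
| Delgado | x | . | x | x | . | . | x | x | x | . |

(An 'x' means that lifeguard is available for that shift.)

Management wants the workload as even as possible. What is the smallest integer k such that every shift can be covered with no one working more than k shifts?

3

With 5 lifeguards and 12 worker-slots to fill, someone must work at least ⌈12/5⌉ = 3 shifts, so k ≥ 3.
k = 3 works: Shift 1→Lindqvist, Shift 2→Lindqvist, Shift 3→Beaumont, Shift 4→Quispe, Shift 5→Lindqvist+Quispe, Shift 6→Quispe, Shift 7→Mbeki+Beaumont, Shift 8→Delgado, Shift 9→Mbeki, Shift 10→Mbeki.
Loads: Mbeki 3, Lindqvist 3, Beaumont 2, Quispe 3, Delgado 1 — all ≤ 3.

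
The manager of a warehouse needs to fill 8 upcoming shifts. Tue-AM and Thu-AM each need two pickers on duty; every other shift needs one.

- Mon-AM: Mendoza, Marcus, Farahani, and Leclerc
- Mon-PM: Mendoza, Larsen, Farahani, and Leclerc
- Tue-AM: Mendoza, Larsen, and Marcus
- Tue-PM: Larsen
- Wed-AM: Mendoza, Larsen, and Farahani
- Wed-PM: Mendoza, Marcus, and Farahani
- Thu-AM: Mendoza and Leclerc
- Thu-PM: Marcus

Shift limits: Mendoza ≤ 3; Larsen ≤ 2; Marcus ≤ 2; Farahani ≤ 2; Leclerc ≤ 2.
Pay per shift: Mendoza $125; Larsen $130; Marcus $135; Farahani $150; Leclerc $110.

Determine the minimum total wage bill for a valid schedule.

$1275

Tue-PM can only be covered by Larsen, so that assignment is forced.
Thu-AM can only be covered by Mendoza and Leclerc, so that assignment is forced.
Thu-PM can only be covered by Marcus, so that assignment is forced.
Picking the cheapest available picker for each shift independently would cost $1225, but that ignores the shift limits.
An optimal schedule: Mon-AM→Leclerc, Mon-PM→Farahani, Tue-AM→Mendoza+Larsen, Tue-PM→Larsen, Wed-AM→Mendoza, Wed-PM→Marcus, Thu-AM→Leclerc+Mendoza, Thu-PM→Marcus.
Total: 110 + 150 + 125 + 130 + 130 + 125 + 135 + 110 + 125 + 135 = $1275.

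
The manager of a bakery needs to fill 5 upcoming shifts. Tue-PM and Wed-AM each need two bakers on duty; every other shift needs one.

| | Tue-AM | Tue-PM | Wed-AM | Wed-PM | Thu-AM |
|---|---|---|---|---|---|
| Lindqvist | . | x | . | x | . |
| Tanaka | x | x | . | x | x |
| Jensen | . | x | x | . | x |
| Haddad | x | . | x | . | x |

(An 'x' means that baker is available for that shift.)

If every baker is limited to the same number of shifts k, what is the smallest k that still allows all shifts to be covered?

With 4 bakers and 7 worker-slots to fill, someone must work at least ⌈7/4⌉ = 2 shifts, so k ≥ 2.
k = 2 works: Tue-AM→Tanaka, Tue-PM→Lindqvist+Tanaka, Wed-AM→Jensen+Haddad, Wed-PM→Lindqvist, Thu-AM→Jensen.
Loads: Lindqvist 2, Tanaka 2, Jensen 2, Haddad 1 — all ≤ 2.

2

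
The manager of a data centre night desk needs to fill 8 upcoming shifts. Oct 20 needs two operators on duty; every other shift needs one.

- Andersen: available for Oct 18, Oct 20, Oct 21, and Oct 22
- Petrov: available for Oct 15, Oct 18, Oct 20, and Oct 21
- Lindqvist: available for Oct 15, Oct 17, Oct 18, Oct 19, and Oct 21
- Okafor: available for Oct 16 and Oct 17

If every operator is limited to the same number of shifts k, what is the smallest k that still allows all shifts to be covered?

With 4 operators and 9 worker-slots to fill, someone must work at least ⌈9/4⌉ = 3 shifts, so k ≥ 3.
k = 3 works: Oct 15→Petrov, Oct 16→Okafor, Oct 17→Lindqvist, Oct 18→Andersen, Oct 19→Lindqvist, Oct 20→Andersen+Petrov, Oct 21→Petrov, Oct 22→Andersen.
Loads: Andersen 3, Petrov 3, Lindqvist 2, Okafor 1 — all ≤ 3.

3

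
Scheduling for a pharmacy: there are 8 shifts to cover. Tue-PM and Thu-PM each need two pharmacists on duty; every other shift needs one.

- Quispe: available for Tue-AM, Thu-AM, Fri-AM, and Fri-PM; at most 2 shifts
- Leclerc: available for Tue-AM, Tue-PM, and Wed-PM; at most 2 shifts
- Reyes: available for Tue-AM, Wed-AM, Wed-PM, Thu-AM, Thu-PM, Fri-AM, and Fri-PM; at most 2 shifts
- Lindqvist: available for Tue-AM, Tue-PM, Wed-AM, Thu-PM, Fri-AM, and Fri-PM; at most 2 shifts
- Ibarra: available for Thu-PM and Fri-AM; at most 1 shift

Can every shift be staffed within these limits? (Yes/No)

Total capacity is 2+2+2+2+1 = 9 but 10 worker-slots are needed — infeasible.

No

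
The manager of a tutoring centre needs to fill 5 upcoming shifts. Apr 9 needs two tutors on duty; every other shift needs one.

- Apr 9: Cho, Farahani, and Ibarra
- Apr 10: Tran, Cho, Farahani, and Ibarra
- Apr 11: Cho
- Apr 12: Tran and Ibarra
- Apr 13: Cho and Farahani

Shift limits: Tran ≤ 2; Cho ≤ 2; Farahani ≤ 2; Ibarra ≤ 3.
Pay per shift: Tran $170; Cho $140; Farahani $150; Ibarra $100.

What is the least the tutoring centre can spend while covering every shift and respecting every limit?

Apr 11 can only be covered by Cho, so that assignment is forced.
Picking the cheapest available tutor for each shift independently would cost $720, but that ignores the shift limits.
An optimal schedule: Apr 9→Ibarra+Farahani, Apr 10→Ibarra, Apr 11→Cho, Apr 12→Ibarra, Apr 13→Cho.
Total: 100 + 150 + 100 + 140 + 100 + 140 = $730.

$730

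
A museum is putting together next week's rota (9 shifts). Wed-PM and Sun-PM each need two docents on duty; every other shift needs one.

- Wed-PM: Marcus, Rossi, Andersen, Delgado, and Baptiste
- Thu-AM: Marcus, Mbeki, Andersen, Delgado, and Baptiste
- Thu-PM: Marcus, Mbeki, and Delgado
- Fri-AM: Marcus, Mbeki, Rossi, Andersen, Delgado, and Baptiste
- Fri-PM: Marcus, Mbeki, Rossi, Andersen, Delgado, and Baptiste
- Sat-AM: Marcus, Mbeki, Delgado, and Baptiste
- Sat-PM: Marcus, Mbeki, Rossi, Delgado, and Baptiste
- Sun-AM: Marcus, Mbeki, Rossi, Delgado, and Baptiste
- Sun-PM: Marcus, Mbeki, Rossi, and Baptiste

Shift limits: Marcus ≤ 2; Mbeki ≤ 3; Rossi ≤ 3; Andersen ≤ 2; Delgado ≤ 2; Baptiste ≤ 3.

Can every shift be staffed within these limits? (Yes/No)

Yes

One valid schedule: Wed-PM→Andersen+Delgado, Thu-AM→Mbeki, Thu-PM→Marcus, Fri-AM→Rossi, Fri-PM→Rossi, Sat-AM→Marcus, Sat-PM→Mbeki, Sun-AM→Mbeki, Sun-PM→Rossi+Baptiste.
Loads: Marcus 2/2, Mbeki 3/3, Rossi 3/3, Andersen 1/2, Delgado 1/2, Baptiste 1/3 — all within limits.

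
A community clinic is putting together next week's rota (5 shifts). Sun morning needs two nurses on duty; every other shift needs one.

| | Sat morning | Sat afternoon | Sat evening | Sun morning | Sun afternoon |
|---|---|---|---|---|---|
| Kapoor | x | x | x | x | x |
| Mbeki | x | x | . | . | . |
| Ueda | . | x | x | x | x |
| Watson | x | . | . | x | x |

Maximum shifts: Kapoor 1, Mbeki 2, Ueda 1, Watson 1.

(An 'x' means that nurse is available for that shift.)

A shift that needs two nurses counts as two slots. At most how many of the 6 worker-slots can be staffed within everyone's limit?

5

Total capacity across all nurses is 1+2+1+1 = 5, and 6 slots are needed, so at most 5 can be filled.
An assignment achieving 5: Sat morning→Mbeki, Sat afternoon→Mbeki, Sat evening→Kapoor, Sun morning→Ueda+Watson.
Loads: Kapoor 1/1, Mbeki 2/2, Ueda 1/1, Watson 1/1.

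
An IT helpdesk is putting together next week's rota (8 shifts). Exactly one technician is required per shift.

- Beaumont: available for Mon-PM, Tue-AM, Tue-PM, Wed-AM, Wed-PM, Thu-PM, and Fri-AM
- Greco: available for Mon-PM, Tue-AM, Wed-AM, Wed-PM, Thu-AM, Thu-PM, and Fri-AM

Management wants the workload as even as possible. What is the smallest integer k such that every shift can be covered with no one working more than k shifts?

With 2 technicians and 8 worker-slots to fill, someone must work at least ⌈8/2⌉ = 4 shifts, so k ≥ 4.
k = 4 works: Mon-PM→Beaumont, Tue-AM→Beaumont, Tue-PM→Beaumont, Wed-AM→Beaumont, Wed-PM→Greco, Thu-AM→Greco, Thu-PM→Greco, Fri-AM→Greco.
Loads: Beaumont 4, Greco 4 — all ≤ 4.

4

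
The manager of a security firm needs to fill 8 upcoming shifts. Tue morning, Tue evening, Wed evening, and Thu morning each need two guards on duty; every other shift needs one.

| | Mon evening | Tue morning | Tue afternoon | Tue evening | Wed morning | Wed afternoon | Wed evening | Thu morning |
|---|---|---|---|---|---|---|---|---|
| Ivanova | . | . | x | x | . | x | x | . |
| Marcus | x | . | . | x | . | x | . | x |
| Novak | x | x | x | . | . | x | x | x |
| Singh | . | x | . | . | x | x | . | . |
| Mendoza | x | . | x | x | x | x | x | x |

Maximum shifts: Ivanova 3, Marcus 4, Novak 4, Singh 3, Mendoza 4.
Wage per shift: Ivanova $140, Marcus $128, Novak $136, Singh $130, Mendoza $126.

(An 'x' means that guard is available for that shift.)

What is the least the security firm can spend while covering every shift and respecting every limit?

Tue morning can only be covered by Novak and Singh, so that assignment is forced.
Picking the cheapest available guard for each shift independently would cost $1540, but that ignores the shift limits.
An optimal schedule: Mon evening→Marcus, Tue morning→Singh+Novak, Tue afternoon→Mendoza, Tue evening→Mendoza+Marcus, Wed morning→Singh, Wed afternoon→Marcus, Wed evening→Mendoza+Novak, Thu morning→Mendoza+Marcus.
Total: 128 + 130 + 136 + 126 + 126 + 128 + 130 + 128 + 126 + 136 + 126 + 128 = $1548.

$1548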